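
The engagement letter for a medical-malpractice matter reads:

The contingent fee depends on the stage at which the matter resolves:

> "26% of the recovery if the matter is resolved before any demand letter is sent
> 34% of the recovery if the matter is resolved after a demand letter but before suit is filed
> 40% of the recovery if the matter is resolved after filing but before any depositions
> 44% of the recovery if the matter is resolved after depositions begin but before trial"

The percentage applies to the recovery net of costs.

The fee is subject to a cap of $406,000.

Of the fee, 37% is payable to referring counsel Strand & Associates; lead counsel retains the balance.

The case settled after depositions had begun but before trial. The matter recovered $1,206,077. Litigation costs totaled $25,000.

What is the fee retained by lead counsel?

Fee base (net of costs): $1,206,077 − $25,000 = $1,181,077
The matter settled after depositions had begun but before trial, so the 44% rate applies.
$1,181,077 × 44% = $519,673.88
$519,673.88 exceeds the $406,000 cap, so the fee is capped at $406,000.00.
Referral share: 37% of $406,000.00 = $150,220.00; lead counsel retains $406,000.00 − $150,220.00 = $255,780.00.

$255,780.00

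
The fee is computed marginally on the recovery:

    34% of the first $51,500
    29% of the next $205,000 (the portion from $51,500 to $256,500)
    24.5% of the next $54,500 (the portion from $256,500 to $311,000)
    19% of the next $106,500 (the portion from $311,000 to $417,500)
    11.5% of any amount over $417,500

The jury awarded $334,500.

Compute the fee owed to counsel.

$94,777.50

First $51,500 at 34% = $17,510.00
Next $205,000 at 29% = $59,450.00
Next $54,500 at 24.5% = $13,352.50
Remaining $23,500 at 19% = $4,465.00
Fee: $17,510.00 + $59,450.00 + $13,352.50 + $4,465.00 = $94,777.50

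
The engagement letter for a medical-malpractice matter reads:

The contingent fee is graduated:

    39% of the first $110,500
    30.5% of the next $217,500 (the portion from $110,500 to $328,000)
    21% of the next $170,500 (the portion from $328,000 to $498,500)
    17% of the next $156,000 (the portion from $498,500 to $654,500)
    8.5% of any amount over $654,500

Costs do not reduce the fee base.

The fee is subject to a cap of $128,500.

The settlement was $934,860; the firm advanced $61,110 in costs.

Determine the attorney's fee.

Fee base is the gross recovery, $934,860; costs are reimbursed separately.
First $110,500 at 39% = $43,095.00
Next $217,500 at 30.5% = $66,337.50
Next $170,500 at 21% = $35,805.00
Next $156,000 at 17% = $26,520.00
Remaining $280,360 at 8.5% = $23,830.60
Fee: $43,095.00 + $66,337.50 + $35,805.00 + $26,520.00 + $23,830.60 = $195,588.10
$195,588.10 exceeds the $128,500 cap, so the fee is capped at $128,500.00.

$128,500.00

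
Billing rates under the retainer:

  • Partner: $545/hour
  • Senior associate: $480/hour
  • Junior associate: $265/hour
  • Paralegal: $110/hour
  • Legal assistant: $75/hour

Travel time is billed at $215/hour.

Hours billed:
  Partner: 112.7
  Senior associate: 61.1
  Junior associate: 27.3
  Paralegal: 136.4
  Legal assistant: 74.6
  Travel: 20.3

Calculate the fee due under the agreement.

Partner: 112.7 × $545 = $61,421.50
Senior associate: 61.1 × $480 = $29,328.00
Junior associate: 27.3 × $265 = $7,234.50
Paralegal: 136.4 × $110 = $15,004.00
Legal assistant: 74.6 × $75 = $5,595.00
Subtotal: $61,421.50 + $29,328.00 + $7,234.50 + $15,004.00 + $5,595.00 = $118,583.00
Travel: 20.3 × $215 = $4,364.50
Total: $118,583.00 + $4,364.50 = $122,947.50

$122,947.50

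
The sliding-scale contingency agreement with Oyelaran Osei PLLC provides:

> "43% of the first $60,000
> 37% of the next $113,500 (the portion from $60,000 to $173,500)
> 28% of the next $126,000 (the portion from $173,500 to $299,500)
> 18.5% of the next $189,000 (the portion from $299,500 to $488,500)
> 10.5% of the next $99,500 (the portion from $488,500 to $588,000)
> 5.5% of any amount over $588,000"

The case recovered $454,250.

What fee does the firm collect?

$131,703.75

First $60,000 at 43% = $25,800.00
Next $113,500 at 37% = $41,995.00
Next $126,000 at 28% = $35,280.00
Remaining $154,750 at 18.5% = $28,628.75
Fee: $25,800.00 + $41,995.00 + $35,280.00 + $28,628.75 = $131,703.75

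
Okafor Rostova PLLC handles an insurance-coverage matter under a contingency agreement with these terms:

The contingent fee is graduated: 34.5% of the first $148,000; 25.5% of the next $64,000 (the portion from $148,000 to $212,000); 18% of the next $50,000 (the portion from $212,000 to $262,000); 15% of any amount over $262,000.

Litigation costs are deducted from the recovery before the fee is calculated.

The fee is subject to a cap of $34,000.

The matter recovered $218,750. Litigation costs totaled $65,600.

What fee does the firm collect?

$34,000.00

Fee base (net of costs): $218,750 − $65,600 = $153,150
First $148,000 at 34.5% = $51,060.00
Remaining $5,150 at 25.5% = $1,313.25
Fee: $51,060.00 + $1,313.25 = $52,373.25
$52,373.25 exceeds the $34,000 cap, so the fee is capped at $34,000.00.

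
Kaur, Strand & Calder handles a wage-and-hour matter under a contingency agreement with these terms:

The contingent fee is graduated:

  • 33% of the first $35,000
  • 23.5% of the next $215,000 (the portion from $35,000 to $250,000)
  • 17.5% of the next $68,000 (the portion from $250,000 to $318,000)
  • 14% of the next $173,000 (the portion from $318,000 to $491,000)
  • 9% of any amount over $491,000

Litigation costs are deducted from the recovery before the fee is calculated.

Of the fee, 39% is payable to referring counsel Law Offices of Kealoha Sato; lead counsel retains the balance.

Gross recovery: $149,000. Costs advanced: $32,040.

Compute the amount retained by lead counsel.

Fee base (net of costs): $149,000 − $32,040 = $116,960
First $35,000 at 33% = $11,550.00
Remaining $81,960 at 23.5% = $19,260.60
Fee: $11,550.00 + $19,260.60 = $30,810.60
Referral share: 39% of $30,810.60 = $12,016.13; lead counsel retains $30,810.60 − $12,016.13 = $18,794.47.

$18,794.47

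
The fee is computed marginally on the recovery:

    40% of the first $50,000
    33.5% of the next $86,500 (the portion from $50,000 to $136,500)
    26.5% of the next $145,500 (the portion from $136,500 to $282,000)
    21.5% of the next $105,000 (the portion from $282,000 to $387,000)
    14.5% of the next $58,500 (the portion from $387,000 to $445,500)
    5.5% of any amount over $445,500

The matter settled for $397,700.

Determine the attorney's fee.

First $50,000 at 40% = $20,000.00
Next $86,500 at 33.5% = $28,977.50
Next $145,500 at 26.5% = $38,557.50
Next $105,000 at 21.5% = $22,575.00
Remaining $10,700 at 14.5% = $1,551.50
Fee: $20,000.00 + $28,977.50 + $38,557.50 + $22,575.00 + $1,551.50 = $111,661.50

$111,661.50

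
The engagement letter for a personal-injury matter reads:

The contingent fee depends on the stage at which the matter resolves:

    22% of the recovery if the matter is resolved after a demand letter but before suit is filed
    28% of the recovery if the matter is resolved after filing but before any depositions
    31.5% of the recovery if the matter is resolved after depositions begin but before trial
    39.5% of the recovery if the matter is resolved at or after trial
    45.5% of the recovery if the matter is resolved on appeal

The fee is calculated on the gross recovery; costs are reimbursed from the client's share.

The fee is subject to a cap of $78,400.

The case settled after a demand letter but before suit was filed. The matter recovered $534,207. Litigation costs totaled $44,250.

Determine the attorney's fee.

$78,400.00

Fee base is the gross recovery, $534,207; costs are reimbursed separately.
The matter settled after a demand letter but before suit was filed, so the 22% rate applies.
$534,207 × 22% = $117,525.54
$117,525.54 exceeds the $78,400 cap, so the fee is capped at $78,400.00.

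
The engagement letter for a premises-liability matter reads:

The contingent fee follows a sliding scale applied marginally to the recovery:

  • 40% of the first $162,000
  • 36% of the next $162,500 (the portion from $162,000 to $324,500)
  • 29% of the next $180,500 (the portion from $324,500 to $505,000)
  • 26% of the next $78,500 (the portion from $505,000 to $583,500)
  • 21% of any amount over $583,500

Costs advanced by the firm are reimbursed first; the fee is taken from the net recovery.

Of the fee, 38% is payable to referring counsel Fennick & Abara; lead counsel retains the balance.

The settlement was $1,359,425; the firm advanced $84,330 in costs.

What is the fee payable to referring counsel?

$129,690.18

Fee base (net of costs): $1,359,425 − $84,330 = $1,275,095
First $162,000 at 40% = $64,800.00
Next $162,500 at 36% = $58,500.00
Next $180,500 at 29% = $52,345.00
Next $78,500 at 26% = $20,410.00
Remaining $691,595 at 21% = $145,234.95
Fee: $64,800.00 + $58,500.00 + $52,345.00 + $20,410.00 + $145,234.95 = $341,289.95
Referral share: 38% of $341,289.95 = $129,690.18; lead counsel retains $341,289.95 − $129,690.18 = $211,599.77.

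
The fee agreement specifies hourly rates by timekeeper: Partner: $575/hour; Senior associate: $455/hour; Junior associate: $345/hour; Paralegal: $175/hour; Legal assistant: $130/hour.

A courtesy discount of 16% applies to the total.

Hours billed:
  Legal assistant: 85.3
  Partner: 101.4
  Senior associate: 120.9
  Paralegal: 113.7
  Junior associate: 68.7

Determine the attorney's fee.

$141,122.10

Partner: 101.4 × $575 = $58,305.00
Senior associate: 120.9 × $455 = $55,009.50
Junior associate: 68.7 × $345 = $23,701.50
Paralegal: 113.7 × $175 = $19,897.50
Legal assistant: 85.3 × $130 = $11,089.00
Subtotal: $168,002.50
Less 16% discount: −$26,880.40
Total: $168,002.50 − $26,880.40 = $141,122.10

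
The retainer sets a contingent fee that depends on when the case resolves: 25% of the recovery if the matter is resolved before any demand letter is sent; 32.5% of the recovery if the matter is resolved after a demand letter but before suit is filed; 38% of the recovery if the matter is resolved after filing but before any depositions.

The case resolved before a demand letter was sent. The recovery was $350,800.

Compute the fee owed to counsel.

The matter resolved before a demand letter was sent, so the 25% rate applies.
$350,800 × 25% = $87,700.00

$87,700.00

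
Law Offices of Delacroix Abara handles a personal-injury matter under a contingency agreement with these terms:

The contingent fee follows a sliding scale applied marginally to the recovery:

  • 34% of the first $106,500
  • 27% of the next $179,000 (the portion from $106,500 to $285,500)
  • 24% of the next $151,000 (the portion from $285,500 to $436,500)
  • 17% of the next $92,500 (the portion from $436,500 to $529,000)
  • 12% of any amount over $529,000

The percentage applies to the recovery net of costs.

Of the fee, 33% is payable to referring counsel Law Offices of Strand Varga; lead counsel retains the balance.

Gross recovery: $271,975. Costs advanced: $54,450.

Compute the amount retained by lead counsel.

$44,345.12

Fee base (net of costs): $271,975 − $54,450 = $217,525
First $106,500 at 34% = $36,210.00
Remaining $111,025 at 27% = $29,976.75
Fee: $36,210.00 + $29,976.75 = $66,186.75
Referral share: 33% of $66,186.75 = $21,841.63; lead counsel retains $66,186.75 − $21,841.63 = $44,345.12.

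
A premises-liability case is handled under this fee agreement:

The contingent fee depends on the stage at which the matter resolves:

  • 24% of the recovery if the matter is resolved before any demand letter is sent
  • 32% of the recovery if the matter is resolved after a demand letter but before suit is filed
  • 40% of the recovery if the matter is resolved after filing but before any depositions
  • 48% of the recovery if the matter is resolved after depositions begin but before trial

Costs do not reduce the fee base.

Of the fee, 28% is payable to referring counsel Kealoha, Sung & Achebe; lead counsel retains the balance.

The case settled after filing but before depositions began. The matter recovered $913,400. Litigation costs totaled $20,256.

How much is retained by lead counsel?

Fee base is the gross recovery, $913,400; costs are reimbursed separately.
The matter settled after filing but before depositions began, so the 40% rate applies.
$913,400 × 40% = $365,360.00
Referral share: 28% of $365,360.00 = $102,300.80; lead counsel retains $365,360.00 − $102,300.80 = $263,059.20.

$263,059.20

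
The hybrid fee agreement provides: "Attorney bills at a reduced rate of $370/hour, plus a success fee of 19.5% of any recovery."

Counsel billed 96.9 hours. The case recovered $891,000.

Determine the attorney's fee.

Hourly: 96.9 × $370 = $35,853.00
Success fee: 19.5% of $891,000 = $173,745.00
Total: $35,853.00 + $173,745.00 = $209,598.00

$209,598.00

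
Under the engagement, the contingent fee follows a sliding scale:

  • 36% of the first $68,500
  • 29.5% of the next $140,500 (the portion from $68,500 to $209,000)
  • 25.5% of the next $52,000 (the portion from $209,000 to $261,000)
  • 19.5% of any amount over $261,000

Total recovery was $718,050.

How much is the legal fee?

First $68,500 at 36% = $24,660.00
Next $140,500 at 29.5% = $41,447.50
Next $52,000 at 25.5% = $13,260.00
Remaining $457,050 at 19.5% = $89,124.75
Fee: $24,660.00 + $41,447.50 + $13,260.00 + $89,124.75 = $168,492.25

$168,492.25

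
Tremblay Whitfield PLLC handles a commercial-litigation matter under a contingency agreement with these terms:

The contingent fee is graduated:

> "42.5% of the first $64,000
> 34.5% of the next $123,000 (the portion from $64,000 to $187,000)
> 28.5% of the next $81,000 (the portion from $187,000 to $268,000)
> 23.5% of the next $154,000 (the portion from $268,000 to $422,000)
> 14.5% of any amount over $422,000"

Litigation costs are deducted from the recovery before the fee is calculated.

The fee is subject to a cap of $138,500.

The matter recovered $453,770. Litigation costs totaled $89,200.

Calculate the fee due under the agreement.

$115,413.95

Fee base (net of costs): $453,770 − $89,200 = $364,570
First $64,000 at 42.5% = $27,200.00
Next $123,000 at 34.5% = $42,435.00
Next $81,000 at 28.5% = $23,085.00
Remaining $96,570 at 23.5% = $22,693.95
Fee: $27,200.00 + $42,435.00 + $23,085.00 + $22,693.95 = $115,413.95
$115,413.95 is under the $138,500 cap.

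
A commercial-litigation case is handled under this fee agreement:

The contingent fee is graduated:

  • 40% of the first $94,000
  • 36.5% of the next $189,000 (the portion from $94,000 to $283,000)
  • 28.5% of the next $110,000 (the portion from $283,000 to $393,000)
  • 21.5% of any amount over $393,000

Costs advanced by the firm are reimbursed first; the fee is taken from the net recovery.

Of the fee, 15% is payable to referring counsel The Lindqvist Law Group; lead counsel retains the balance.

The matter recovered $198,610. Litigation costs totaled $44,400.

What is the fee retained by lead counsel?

Fee base (net of costs): $198,610 − $44,400 = $154,210
First $94,000 at 40% = $37,600.00
Remaining $60,210 at 36.5% = $21,976.65
Fee: $37,600.00 + $21,976.65 = $59,576.65
Referral share: 15% of $59,576.65 = $8,936.50; lead counsel retains $59,576.65 − $8,936.50 = $50,640.15.

$50,640.15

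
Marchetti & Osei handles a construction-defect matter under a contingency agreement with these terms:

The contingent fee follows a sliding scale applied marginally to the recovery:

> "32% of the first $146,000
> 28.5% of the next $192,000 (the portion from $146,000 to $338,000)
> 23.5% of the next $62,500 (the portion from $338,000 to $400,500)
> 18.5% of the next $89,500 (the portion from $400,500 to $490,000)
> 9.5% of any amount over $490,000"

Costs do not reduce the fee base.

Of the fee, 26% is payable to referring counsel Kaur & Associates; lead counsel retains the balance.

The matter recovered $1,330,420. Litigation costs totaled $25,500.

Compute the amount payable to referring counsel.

$55,256.47

Fee base is the gross recovery, $1,330,420; costs are reimbursed separately.
First $146,000 at 32% = $46,720.00
Next $192,000 at 28.5% = $54,720.00
Next $62,500 at 23.5% = $14,687.50
Next $89,500 at 18.5% = $16,557.50
Remaining $840,420 at 9.5% = $79,839.90
Fee: $46,720.00 + $54,720.00 + $14,687.50 + $16,557.50 + $79,839.90 = $212,524.90
Referral share: 26% of $212,524.90 = $55,256.47; lead counsel retains $212,524.90 − $55,256.47 = $157,268.43.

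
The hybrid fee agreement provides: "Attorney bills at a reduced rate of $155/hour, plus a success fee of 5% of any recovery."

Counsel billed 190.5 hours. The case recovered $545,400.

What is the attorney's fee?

Hourly: 190.5 × $155 = $29,527.50
Success fee: 5% of $545,400 = $27,270.00
Total: $29,527.50 + $27,270.00 = $56,797.50

$56,797.50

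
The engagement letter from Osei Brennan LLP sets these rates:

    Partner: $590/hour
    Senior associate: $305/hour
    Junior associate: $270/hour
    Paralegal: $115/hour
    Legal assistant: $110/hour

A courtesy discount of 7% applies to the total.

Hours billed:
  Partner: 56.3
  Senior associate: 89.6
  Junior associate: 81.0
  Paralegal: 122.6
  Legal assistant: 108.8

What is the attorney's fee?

$100,888.26

Partner: 56.3 × $590 = $33,217.00
Senior associate: 89.6 × $305 = $27,328.00
Junior associate: 81.0 × $270 = $21,870.00
Paralegal: 122.6 × $115 = $14,099.00
Legal assistant: 108.8 × $110 = $11,968.00
Subtotal: $108,482.00
Less 7% discount: −$7,593.74
Total: $108,482.00 − $7,593.74 = $100,888.26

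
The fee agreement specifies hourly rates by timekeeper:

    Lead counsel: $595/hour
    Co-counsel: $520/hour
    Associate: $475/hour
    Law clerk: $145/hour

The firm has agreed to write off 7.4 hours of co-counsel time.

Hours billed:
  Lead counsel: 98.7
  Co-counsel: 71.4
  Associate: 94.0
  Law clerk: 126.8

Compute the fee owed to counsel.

Lead counsel: 98.7 × $595 = $58,726.50
Co-counsel: 71.4 × $520 = $37,128.00
Associate: 94.0 × $475 = $44,650.00
Law clerk: 126.8 × $145 = $18,386.00
Subtotal: $158,890.50
Write-off: 7.4 × $520 = $3,848.00
Total: $158,890.50 − $3,848.00 = $155,042.50

$155,042.50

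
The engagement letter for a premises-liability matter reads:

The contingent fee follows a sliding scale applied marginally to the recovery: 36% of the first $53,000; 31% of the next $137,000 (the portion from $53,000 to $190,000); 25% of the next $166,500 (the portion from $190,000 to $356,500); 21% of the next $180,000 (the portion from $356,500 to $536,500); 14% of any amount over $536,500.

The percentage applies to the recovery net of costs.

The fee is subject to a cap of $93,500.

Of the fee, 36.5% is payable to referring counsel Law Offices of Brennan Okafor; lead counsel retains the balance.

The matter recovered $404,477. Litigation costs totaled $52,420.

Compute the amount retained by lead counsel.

Fee base (net of costs): $404,477 − $52,420 = $352,057
First $53,000 at 36% = $19,080.00
Next $137,000 at 31% = $42,470.00
Remaining $162,057 at 25% = $40,514.25
Fee: $19,080.00 + $42,470.00 + $40,514.25 = $102,064.25
$102,064.25 exceeds the $93,500 cap, so the fee is capped at $93,500.00.
Referral share: 36.5% of $93,500.00 = $34,127.50; lead counsel retains $93,500.00 − $34,127.50 = $59,372.50.

$59,372.50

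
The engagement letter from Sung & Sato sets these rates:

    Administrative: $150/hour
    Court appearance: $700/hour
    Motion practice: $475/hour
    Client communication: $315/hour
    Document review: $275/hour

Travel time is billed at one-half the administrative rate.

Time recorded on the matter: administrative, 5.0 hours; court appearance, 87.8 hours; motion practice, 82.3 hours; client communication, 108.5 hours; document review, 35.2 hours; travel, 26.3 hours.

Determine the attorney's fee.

Administrative: 5.0 × $150 = $750.00
Court appearance: 87.8 × $700 = $61,460.00
Motion practice: 82.3 × $475 = $39,092.50
Client communication: 108.5 × $315 = $34,177.50
Document review: 35.2 × $275 = $9,680.00
Subtotal: $750.00 + $61,460.00 + $39,092.50 + $34,177.50 + $9,680.00 = $145,160.00
Travel: 26.3 × ($150 ÷ 2) = 26.3 × $75.00 = $1,972.50
Total: $145,160.00 + $1,972.50 = $147,132.50

$147,132.50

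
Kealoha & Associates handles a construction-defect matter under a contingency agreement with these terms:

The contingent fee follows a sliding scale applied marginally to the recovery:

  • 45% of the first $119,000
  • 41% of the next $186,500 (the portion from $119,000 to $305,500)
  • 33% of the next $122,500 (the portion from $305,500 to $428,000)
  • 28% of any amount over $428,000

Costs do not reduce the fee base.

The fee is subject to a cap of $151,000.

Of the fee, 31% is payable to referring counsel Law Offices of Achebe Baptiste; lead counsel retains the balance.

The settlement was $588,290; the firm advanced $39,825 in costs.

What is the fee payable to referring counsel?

$46,810.00

Fee base is the gross recovery, $588,290; costs are reimbursed separately.
First $119,000 at 45% = $53,550.00
Next $186,500 at 41% = $76,465.00
Next $122,500 at 33% = $40,425.00
Remaining $160,290 at 28% = $44,881.20
Fee: $53,550.00 + $76,465.00 + $40,425.00 + $44,881.20 = $215,321.20
$215,321.20 exceeds the $151,000 cap, so the fee is capped at $151,000.00.
Referral share: 31% of $151,000.00 = $46,810.00; lead counsel retains $151,000.00 − $46,810.00 = $104,190.00.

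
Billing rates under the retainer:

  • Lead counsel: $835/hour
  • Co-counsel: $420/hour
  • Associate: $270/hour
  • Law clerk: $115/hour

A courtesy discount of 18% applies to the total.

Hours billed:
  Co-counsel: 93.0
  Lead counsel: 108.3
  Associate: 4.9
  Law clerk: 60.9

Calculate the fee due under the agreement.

$113,009.94

Lead counsel: 108.3 × $835 = $90,430.50
Co-counsel: 93.0 × $420 = $39,060.00
Associate: 4.9 × $270 = $1,323.00
Law clerk: 60.9 × $115 = $7,003.50
Subtotal: $137,817.00
Less 18% discount: −$24,807.06
Total: $137,817.00 − $24,807.06 = $113,009.94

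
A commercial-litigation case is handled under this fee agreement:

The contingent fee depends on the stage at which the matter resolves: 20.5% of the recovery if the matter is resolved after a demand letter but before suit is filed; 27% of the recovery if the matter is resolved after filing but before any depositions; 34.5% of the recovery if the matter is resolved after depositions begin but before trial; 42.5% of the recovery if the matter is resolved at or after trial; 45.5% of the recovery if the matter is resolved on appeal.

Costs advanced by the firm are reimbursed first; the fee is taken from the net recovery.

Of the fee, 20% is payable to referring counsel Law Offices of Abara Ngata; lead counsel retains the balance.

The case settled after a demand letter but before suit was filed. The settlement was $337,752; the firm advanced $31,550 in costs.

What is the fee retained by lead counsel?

Fee base (net of costs): $337,752 − $31,550 = $306,202
The matter settled after a demand letter but before suit was filed, so the 20.5% rate applies.
$306,202 × 20.5% = $62,771.41
Referral share: 20% of $62,771.41 = $12,554.28; lead counsel retains $62,771.41 − $12,554.28 = $50,217.13.

$50,217.13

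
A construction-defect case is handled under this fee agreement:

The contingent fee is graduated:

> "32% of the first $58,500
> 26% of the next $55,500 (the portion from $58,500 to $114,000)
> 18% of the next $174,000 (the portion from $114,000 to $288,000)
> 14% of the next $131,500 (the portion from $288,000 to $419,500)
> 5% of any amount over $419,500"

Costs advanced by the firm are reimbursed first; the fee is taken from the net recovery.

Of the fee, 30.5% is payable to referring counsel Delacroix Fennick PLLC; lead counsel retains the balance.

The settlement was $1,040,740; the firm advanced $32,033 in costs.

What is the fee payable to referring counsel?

$34,263.81

Fee base (net of costs): $1,040,740 − $32,033 = $1,008,707
First $58,500 at 32% = $18,720.00
Next $55,500 at 26% = $14,430.00
Next $174,000 at 18% = $31,320.00
Next $131,500 at 14% = $18,410.00
Remaining $589,207 at 5% = $29,460.35
Fee: $18,720.00 + $14,430.00 + $31,320.00 + $18,410.00 + $29,460.35 = $112,340.35
Referral share: 30.5% of $112,340.35 = $34,263.81; lead counsel retains $112,340.35 − $34,263.81 = $78,076.54.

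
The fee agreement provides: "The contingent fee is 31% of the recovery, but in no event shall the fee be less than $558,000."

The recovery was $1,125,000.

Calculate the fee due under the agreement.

31% of $1,125,000 = $348,750.00
That is below the $558,000 minimum, so the minimum applies.

$558,000.00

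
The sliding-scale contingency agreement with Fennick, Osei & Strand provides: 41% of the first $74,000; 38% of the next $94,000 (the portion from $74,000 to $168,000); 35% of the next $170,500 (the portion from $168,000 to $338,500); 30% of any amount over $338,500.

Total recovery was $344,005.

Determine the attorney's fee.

First $74,000 at 41% = $30,340.00
Next $94,000 at 38% = $35,720.00
Next $170,500 at 35% = $59,675.00
Remaining $5,505 at 30% = $1,651.50
Fee: $30,340.00 + $35,720.00 + $59,675.00 + $1,651.50 = $127,386.50

$127,386.50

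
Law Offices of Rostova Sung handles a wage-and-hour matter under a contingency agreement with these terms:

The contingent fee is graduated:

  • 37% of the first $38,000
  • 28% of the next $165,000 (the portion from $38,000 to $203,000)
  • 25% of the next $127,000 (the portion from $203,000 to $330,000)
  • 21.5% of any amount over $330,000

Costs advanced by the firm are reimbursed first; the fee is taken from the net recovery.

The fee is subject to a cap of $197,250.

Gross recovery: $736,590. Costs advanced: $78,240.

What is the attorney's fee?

$162,605.25

Fee base (net of costs): $736,590 − $78,240 = $658,350
First $38,000 at 37% = $14,060.00
Next $165,000 at 28% = $46,200.00
Next $127,000 at 25% = $31,750.00
Remaining $328,350 at 21.5% = $70,595.25
Fee: $14,060.00 + $46,200.00 + $31,750.00 + $70,595.25 = $162,605.25
$162,605.25 is under the $197,250 cap.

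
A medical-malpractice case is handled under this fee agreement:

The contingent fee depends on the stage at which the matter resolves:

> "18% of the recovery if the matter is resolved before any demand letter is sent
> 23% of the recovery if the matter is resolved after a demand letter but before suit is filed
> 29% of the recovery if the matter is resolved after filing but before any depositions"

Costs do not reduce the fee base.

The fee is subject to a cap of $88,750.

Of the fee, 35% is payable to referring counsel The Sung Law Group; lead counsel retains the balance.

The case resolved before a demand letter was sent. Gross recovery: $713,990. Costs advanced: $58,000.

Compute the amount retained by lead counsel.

Fee base is the gross recovery, $713,990; costs are reimbursed separately.
The matter resolved before a demand letter was sent, so the 18% rate applies.
$713,990 × 18% = $128,518.20
$128,518.20 exceeds the $88,750 cap, so the fee is capped at $88,750.00.
Referral share: 35% of $88,750.00 = $31,062.50; lead counsel retains $88,750.00 − $31,062.50 = $57,687.50.

$57,687.50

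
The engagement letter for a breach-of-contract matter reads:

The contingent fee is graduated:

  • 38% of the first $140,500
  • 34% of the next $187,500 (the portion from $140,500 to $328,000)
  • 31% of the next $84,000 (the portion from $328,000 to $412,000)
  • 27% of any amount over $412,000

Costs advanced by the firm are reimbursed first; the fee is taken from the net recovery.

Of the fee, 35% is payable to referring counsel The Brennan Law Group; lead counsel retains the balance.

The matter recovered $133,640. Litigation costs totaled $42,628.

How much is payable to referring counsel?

Fee base (net of costs): $133,640 − $42,628 = $91,012
First $91,012 at 38% = $34,584.56
Referral share: 35% of $34,584.56 = $12,104.60; lead counsel retains $34,584.56 − $12,104.60 = $22,479.96.

$12,104.60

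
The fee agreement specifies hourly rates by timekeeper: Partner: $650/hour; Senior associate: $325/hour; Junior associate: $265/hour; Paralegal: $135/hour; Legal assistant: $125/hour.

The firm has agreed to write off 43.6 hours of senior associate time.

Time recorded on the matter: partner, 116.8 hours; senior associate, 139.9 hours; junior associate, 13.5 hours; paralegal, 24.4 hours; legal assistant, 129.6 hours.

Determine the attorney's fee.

Partner: 116.8 × $650 = $75,920.00
Senior associate: 139.9 × $325 = $45,467.50
Junior associate: 13.5 × $265 = $3,577.50
Paralegal: 24.4 × $135 = $3,294.00
Legal assistant: 129.6 × $125 = $16,200.00
Subtotal: $144,459.00
Write-off: 43.6 × $325 = $14,170.00
Total: $144,459.00 − $14,170.00 = $130,289.00

$130,289.00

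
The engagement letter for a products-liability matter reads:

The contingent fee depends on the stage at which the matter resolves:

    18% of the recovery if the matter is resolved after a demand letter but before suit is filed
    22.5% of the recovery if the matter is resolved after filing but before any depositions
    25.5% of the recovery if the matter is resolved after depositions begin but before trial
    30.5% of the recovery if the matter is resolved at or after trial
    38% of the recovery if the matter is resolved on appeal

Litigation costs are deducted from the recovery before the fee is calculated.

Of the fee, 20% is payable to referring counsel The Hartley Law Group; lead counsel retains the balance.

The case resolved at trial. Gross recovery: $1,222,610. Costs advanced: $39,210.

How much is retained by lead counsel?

$288,749.60

Fee base (net of costs): $1,222,610 − $39,210 = $1,183,400
The matter resolved at trial, so the 30.5% rate applies.
$1,183,400 × 30.5% = $360,937.00
Referral share: 20% of $360,937.00 = $72,187.40; lead counsel retains $360,937.00 − $72,187.40 = $288,749.60.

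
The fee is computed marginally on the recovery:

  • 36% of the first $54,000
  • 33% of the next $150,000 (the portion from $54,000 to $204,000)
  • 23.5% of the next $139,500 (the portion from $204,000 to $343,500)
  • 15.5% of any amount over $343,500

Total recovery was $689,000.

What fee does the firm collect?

First $54,000 at 36% = $19,440.00
Next $150,000 at 33% = $49,500.00
Next $139,500 at 23.5% = $32,782.50
Remaining $345,500 at 15.5% = $53,552.50
Fee: $19,440.00 + $49,500.00 + $32,782.50 + $53,552.50 = $155,275.00

$155,275.00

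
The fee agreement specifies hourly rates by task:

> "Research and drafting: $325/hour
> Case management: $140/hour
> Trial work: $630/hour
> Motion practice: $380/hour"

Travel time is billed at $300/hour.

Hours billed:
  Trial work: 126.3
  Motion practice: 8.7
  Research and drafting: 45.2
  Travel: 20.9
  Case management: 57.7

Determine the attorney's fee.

Research and drafting: 45.2 × $325 = $14,690.00
Case management: 57.7 × $140 = $8,078.00
Trial work: 126.3 × $630 = $79,569.00
Motion practice: 8.7 × $380 = $3,306.00
Subtotal: $14,690.00 + $8,078.00 + $79,569.00 + $3,306.00 = $105,643.00
Travel: 20.9 × $300 = $6,270.00
Total: $105,643.00 + $6,270.00 = $111,913.00

$111,913.00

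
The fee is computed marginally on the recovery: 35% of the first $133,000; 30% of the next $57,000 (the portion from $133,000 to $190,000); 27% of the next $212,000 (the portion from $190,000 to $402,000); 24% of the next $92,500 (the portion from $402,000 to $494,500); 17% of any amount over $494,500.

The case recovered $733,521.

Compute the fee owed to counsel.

First $133,000 at 35% = $46,550.00
Next $57,000 at 30% = $17,100.00
Next $212,000 at 27% = $57,240.00
Next $92,500 at 24% = $22,200.00
Remaining $239,021 at 17% = $40,633.57
Fee: $46,550.00 + $17,100.00 + $57,240.00 + $22,200.00 + $40,633.57 = $183,723.57

$183,723.57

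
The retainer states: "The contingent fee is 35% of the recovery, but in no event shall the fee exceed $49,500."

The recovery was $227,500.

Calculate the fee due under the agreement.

$49,500.00

35% of $227,500 = $79,625.00
That exceeds the $49,500 cap, so the fee is capped at $49,500.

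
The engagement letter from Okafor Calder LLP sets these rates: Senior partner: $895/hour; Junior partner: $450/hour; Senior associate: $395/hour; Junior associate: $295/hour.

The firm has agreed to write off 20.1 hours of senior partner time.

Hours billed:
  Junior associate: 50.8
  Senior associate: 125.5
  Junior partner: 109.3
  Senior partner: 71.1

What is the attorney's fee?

Senior partner: 71.1 × $895 = $63,634.50
Junior partner: 109.3 × $450 = $49,185.00
Senior associate: 125.5 × $395 = $49,572.50
Junior associate: 50.8 × $295 = $14,986.00
Subtotal: $177,378.00
Write-off: 20.1 × $895 = $17,989.50
Total: $177,378.00 − $17,989.50 = $159,388.50

$159,388.50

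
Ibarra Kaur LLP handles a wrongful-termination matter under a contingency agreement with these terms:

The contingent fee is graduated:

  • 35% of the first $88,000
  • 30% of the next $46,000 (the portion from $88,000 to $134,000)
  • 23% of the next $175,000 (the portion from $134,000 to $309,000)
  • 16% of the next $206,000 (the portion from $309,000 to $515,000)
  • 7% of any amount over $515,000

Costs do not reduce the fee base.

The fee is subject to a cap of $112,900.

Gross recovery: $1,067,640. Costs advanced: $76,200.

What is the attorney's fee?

$112,900.00

Fee base is the gross recovery, $1,067,640; costs are reimbursed separately.
First $88,000 at 35% = $30,800.00
Next $46,000 at 30% = $13,800.00
Next $175,000 at 23% = $40,250.00
Next $206,000 at 16% = $32,960.00
Remaining $552,640 at 7% = $38,684.80
Fee: $30,800.00 + $13,800.00 + $40,250.00 + $32,960.00 + $38,684.80 = $156,494.80
$156,494.80 exceeds the $112,900 cap, so the fee is capped at $112,900.00.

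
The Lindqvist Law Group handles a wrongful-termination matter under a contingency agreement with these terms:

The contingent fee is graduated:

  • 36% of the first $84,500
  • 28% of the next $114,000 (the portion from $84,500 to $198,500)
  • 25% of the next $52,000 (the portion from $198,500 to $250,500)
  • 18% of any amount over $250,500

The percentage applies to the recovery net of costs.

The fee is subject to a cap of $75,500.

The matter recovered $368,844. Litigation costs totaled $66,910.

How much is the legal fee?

$75,500.00

Fee base (net of costs): $368,844 − $66,910 = $301,934
First $84,500 at 36% = $30,420.00
Next $114,000 at 28% = $31,920.00
Next $52,000 at 25% = $13,000.00
Remaining $51,434 at 18% = $9,258.12
Fee: $30,420.00 + $31,920.00 + $13,000.00 + $9,258.12 = $84,598.12
$84,598.12 exceeds the $75,500 cap, so the fee is capped at $75,500.00.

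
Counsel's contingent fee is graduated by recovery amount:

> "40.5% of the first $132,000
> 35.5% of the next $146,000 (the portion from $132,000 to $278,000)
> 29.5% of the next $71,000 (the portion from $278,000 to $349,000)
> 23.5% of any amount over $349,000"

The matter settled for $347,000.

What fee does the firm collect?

First $132,000 at 40.5% = $53,460.00
Next $146,000 at 35.5% = $51,830.00
Remaining $69,000 at 29.5% = $20,355.00
Fee: $53,460.00 + $51,830.00 + $20,355.00 = $125,645.00

$125,645.00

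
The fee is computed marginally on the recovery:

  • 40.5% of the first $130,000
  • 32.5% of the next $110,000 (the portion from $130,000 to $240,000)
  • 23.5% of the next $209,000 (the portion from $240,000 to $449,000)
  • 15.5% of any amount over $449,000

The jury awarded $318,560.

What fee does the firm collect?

$106,861.60

First $130,000 at 40.5% = $52,650.00
Next $110,000 at 32.5% = $35,750.00
Remaining $78,560 at 23.5% = $18,461.60
Fee: $52,650.00 + $35,750.00 + $18,461.60 = $106,861.60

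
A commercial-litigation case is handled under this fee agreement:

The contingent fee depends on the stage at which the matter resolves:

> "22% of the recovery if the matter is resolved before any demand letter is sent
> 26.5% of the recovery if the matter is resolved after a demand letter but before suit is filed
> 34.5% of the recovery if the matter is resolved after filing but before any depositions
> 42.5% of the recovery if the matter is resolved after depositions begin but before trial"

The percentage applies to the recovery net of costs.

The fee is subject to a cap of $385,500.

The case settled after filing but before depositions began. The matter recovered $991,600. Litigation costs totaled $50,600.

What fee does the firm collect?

Fee base (net of costs): $991,600 − $50,600 = $941,000
The matter settled after filing but before depositions began, so the 34.5% rate applies.
$941,000 × 34.5% = $324,645.00
$324,645.00 is under the $385,500 cap.

$324,645.00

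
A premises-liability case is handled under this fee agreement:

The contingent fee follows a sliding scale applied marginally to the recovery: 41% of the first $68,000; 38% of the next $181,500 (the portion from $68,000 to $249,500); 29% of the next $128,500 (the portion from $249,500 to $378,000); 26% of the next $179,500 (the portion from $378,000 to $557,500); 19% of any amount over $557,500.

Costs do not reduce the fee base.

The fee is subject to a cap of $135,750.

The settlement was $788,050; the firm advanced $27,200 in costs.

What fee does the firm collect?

Fee base is the gross recovery, $788,050; costs are reimbursed separately.
First $68,000 at 41% = $27,880.00
Next $181,500 at 38% = $68,970.00
Next $128,500 at 29% = $37,265.00
Next $179,500 at 26% = $46,670.00
Remaining $230,550 at 19% = $43,804.50
Fee: $27,880.00 + $68,970.00 + $37,265.00 + $46,670.00 + $43,804.50 = $224,589.50
$224,589.50 exceeds the $135,750 cap, so the fee is capped at $135,750.00.

$135,750.00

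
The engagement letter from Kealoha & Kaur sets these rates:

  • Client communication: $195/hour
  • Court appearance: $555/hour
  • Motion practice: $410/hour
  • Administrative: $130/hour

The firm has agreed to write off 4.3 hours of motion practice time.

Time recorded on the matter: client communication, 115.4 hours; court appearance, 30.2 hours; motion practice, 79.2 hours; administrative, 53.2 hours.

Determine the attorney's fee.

$76,889.00

Client communication: 115.4 × $195 = $22,503.00
Court appearance: 30.2 × $555 = $16,761.00
Motion practice: 79.2 × $410 = $32,472.00
Administrative: 53.2 × $130 = $6,916.00
Subtotal: $78,652.00
Write-off: 4.3 × $410 = $1,763.00
Total: $78,652.00 − $1,763.00 = $76,889.00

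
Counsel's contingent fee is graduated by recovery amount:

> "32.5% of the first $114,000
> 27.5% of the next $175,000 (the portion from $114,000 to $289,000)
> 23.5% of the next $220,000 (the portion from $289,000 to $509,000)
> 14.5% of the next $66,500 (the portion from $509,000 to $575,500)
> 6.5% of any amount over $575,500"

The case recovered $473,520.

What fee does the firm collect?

$128,537.20

First $114,000 at 32.5% = $37,050.00
Next $175,000 at 27.5% = $48,125.00
Remaining $184,520 at 23.5% = $43,362.20
Fee: $37,050.00 + $48,125.00 + $43,362.20 = $128,537.20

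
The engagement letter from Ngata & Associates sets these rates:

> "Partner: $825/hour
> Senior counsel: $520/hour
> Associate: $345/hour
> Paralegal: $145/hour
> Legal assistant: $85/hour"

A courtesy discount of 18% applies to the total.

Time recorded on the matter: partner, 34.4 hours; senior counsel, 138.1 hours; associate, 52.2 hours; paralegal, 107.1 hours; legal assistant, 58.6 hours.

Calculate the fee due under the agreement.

$113,743.43

Partner: 34.4 × $825 = $28,380.00
Senior counsel: 138.1 × $520 = $71,812.00
Associate: 52.2 × $345 = $18,009.00
Paralegal: 107.1 × $145 = $15,529.50
Legal assistant: 58.6 × $85 = $4,981.00
Subtotal: $138,711.50
Less 18% discount: −$24,968.07
Total: $138,711.50 − $24,968.07 = $113,743.43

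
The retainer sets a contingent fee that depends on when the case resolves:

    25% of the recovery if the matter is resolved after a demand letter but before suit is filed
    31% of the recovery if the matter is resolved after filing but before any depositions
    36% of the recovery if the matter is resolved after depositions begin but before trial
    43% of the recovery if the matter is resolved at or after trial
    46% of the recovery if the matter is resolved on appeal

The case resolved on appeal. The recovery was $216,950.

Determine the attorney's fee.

The matter resolved on appeal, so the 46% rate applies.
$216,950 × 46% = $99,797.00

$99,797.00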